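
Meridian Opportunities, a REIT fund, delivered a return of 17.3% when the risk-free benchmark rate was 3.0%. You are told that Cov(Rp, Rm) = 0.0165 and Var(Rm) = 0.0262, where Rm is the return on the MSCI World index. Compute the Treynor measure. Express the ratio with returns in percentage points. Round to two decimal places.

β = Cov / Var = 0.0165 / 0.0262 = 0.6298
Treynor = (Rp − Rf) / β = (17.3% − 3.0%) / 0.6298 = 14.30 / 0.6298 = 22.7056

22.71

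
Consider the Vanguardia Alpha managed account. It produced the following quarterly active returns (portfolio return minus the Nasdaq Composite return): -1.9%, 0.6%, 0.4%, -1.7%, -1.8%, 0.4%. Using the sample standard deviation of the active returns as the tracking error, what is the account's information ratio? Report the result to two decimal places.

Mean return μ = -4.00 / 6 = -0.6667%
Σ(r − μ)² = (-1.9 − (-0.6667))² + (0.6 − (-0.6667))² + (0.4 − (-0.6667))² + … = 7.7533
sample σ = √(7.7533 / 5) = √1.5507 = 1.2453%
IR = μ / tracking error = -0.6667 / 1.2453 = -0.5354

-0.54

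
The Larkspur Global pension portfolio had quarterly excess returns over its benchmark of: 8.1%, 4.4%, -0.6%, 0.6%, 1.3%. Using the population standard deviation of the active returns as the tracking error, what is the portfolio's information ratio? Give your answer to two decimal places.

0.88

Mean return r̄ = 13.80 / 5 = 2.7600%
Σ(r − r̄)² = (8.1 − 2.7600)² + (4.4 − 2.7600)² + … = 49.2920
σ = √[49.2920 / 5] = 3.1398%
IR = r̄ / tracking error = 2.7600 / 3.1398 = 0.8790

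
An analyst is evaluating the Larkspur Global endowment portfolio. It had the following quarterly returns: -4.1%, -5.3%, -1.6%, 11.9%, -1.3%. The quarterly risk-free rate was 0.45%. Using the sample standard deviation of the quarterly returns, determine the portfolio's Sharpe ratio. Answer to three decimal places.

-0.077

r̄ = (-4.1 − 5.3 − 1.6 + 11.9 − 1.3) / 5 = -0.0800%
Σ(r − r̄)² = (-4.1 − (-0.0800))² + (-5.3 − (-0.0800))² + (-1.6 − (-0.0800))² + … = 190.7280
sample σ = √(190.7280 / 4) = √47.6820 = 6.9052%
Sharpe = (r̄ − rf) / σ = (-0.0800 − 0.45) / 6.9052 = -0.5300 / 6.9052 = -0.0768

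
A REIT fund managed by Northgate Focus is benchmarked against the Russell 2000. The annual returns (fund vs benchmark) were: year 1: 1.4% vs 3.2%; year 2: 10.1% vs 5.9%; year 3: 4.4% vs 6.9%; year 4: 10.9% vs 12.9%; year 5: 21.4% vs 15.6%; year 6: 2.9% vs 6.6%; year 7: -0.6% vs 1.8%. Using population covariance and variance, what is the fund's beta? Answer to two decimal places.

1.37

r̄p = 7.2143%,  r̄m = 7.5571%
Cov = Σ(rp − r̄p)(rm − r̄m) / 7 = 29.3292
Var(rm) = Σ(rm − r̄m)² / 7 = 21.3510
β = Cov / Var = 29.3292 / 21.3510 = 1.3737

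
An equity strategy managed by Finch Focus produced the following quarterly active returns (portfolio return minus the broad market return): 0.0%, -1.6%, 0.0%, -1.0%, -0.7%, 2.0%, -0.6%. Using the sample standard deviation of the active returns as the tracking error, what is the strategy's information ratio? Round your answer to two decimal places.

Mean return r̄ = -1.90 / 7 = -0.2714%
Sample σ = √[Σ(r − r̄)² / 6] = √[7.8943 / 6] = √1.3157 = 1.1470%
IR = r̄ / tracking error = -0.2714 / 1.1470 = -0.2366

-0.24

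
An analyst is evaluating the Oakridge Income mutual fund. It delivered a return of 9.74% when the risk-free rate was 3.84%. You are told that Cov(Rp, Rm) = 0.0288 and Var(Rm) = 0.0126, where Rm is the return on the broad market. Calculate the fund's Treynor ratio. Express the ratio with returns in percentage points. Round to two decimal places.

β = Cov / Var = 0.0288 / 0.0126 = 2.2857
Treynor = (Rp − Rf) / β = (9.74% − 3.84%) / 2.2857 = 5.90 / 2.2857 = 2.5813

2.58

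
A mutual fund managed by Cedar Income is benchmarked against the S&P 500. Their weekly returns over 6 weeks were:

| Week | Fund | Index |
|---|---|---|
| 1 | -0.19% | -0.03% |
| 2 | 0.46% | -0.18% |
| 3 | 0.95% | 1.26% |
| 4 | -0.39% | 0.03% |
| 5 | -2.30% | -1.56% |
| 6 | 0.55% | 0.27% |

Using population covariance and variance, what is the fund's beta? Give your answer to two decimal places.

r̄p = -0.1533%,  r̄m = -0.0350%
Cov = Σ(rp − r̄p)(rm − r̄m) / 6 = 0.8021
Var(rm) = Σ(rm − r̄m)² / 6 = 0.6868
β = Cov / Var = 0.8021 / 0.6868 = 1.1679

1.17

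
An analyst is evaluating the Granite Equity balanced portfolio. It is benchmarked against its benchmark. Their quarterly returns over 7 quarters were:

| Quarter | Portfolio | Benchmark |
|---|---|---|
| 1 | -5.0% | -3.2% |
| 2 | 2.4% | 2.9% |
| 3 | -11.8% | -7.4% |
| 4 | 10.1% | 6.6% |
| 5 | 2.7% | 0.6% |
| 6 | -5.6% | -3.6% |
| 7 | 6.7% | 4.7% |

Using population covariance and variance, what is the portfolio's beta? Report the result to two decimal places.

1.51

r̄p = -0.0714%,  r̄m = 0.0857%
Cov = Σ(rp − r̄p)(rm − r̄m) / 7 = 32.8933
Var(rm) = Σ(rm − r̄m)² / 7 = 21.7612
β = Cov / Var = 32.8933 / 21.7612 = 1.5116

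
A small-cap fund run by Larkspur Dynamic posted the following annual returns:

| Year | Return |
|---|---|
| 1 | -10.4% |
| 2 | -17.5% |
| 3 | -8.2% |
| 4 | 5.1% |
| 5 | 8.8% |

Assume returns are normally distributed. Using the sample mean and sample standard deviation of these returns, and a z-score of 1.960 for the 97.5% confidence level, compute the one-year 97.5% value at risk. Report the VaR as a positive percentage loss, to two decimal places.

26.06

r̄ = (-10.4 − 17.5 − 8.2 + 5.1 + 8.8) / 5 = -22.20 / 5 = -4.4400%
Sample σ = √[Σ(r − r̄)² / 4] = √[486.5320 / 4] = √121.6330 = 11.0287%
VaR = −(r̄ − z·σ) = −(-4.4400 − 1.960 × 11.0287) = −(-26.0563) = 26.0563%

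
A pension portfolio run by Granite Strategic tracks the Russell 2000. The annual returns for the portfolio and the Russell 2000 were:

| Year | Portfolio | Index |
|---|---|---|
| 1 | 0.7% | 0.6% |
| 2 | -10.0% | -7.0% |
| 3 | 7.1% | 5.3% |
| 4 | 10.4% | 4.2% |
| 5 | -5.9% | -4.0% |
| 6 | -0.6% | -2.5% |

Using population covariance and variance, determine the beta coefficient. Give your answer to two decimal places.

1.54

r̄p = 0.2833%,  r̄m = -0.5667%
Cov = Σ(rp − r̄p)(rm − r̄m) / 6 = 29.6322
Var(rm) = Σ(rm − r̄m)² / 6 = 19.2356
β = Cov / Var = 29.6322 / 19.2356 = 1.5405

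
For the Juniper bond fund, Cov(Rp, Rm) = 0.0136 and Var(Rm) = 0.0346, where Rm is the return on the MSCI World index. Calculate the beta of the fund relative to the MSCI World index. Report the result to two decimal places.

β = Cov(Rp, Rm) / Var(Rm) = 0.0136 / 0.0346 = 0.3931

0.39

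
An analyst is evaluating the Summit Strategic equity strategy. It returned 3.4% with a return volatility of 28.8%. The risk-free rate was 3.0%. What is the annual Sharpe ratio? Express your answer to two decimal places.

Sharpe = (Rp − Rf) / σp = (3.4% − 3.0%) / 28.8% = 0.40% / 28.8% = 0.0139

0.01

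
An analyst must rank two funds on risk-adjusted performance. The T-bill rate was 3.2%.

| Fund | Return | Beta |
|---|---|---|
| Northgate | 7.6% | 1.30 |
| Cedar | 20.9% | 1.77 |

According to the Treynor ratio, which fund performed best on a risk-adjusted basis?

Cedar

Northgate: Treynor = (7.6% − 3.2%) / 1.30 = 3.385
Cedar: Treynor = (20.9% − 3.2%) / 1.77 = 10.000
Highest: Cedar (10.000).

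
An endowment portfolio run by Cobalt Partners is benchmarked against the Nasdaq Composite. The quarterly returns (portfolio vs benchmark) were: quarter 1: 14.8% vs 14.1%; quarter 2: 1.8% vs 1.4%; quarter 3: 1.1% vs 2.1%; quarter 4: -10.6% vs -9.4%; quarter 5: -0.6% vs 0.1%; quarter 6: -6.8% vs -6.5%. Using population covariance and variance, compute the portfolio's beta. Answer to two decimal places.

r̄p = -0.0500%,  r̄m = 0.3000%
Cov = Σ(rp − r̄p)(rm − r̄m) / 6 = 59.5633
Var(rm) = Σ(rm − r̄m)² / 6 = 55.8767
β = Cov / Var = 59.5633 / 55.8767 = 1.0660

1.07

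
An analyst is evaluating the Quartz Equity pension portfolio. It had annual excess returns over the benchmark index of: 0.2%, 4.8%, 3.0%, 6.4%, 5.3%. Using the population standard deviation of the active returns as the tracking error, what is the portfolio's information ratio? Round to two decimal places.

1.82

r̄ = (0.2 + 4.8 + 3 + 6.4 + 5.3) / 5 = 3.9400%
Population σ = √[Σ(r − r̄)² / 5] = √[23.5120 / 5] = √4.7024 = 2.1685%
IR = r̄ / tracking error = 3.9400 / 2.1685 = 1.8169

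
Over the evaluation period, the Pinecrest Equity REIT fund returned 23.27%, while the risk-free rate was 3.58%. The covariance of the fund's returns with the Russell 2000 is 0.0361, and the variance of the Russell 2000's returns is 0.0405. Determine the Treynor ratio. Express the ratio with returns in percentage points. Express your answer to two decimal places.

22.09

β = Cov / Var = 0.0361 / 0.0405 = 0.8914
Treynor = (Rp − Rf) / β = (23.27% − 3.58%) / 0.8914 = 19.69 / 0.8914 = 22.0888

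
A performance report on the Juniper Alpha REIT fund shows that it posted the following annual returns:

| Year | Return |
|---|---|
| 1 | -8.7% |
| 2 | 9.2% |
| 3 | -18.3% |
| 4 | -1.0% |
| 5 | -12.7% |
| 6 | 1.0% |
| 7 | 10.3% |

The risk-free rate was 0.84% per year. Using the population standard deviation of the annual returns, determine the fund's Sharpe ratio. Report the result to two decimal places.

-0.37

μ = (-8.7 + 9.2 − 18.3 − 1 − 12.7 + 1 + 10.3) / 7 = -2.8857%
Σ(r − μ)² = 706.3086; population σ = √(706.3086/7) = 10.0450%
Sharpe = (μ − rf) / σ = (-2.8857 − 0.84) / 10.0450 = -3.7257 / 10.0450 = -0.3709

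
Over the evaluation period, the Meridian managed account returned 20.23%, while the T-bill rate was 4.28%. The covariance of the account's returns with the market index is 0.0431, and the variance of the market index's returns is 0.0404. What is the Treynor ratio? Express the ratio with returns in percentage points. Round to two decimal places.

14.95

β = Cov / Var = 0.0431 / 0.0404 = 1.0668
Treynor = (Rp − Rf) / β = (20.23% − 4.28%) / 1.0668 = 15.95 / 1.0668 = 14.9513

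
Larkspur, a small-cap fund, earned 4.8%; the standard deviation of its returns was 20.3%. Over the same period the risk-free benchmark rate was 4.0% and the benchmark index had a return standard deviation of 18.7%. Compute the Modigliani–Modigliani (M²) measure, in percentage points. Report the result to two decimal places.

Sharpe = (Rp − Rf) / σp = (4.8% − 4.0%) / 20.3% = 0.0394
M² = Rf + Sharpe × σm = 4.0% + 0.0394 × 18.7% = 4.7368%

4.74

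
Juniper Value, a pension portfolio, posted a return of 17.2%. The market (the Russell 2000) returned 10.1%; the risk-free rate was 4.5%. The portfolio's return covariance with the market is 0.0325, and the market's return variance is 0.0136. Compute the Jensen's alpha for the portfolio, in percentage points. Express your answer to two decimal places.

β = Cov / Var = 0.0325 / 0.0136 = 2.3897
E[R] = Rf + β(Rm − Rf) = 4.5% + 2.3897 × (10.1% − 4.5%) = 17.8823%
α = Rp − E[R] = 17.2% − 17.8823% = -0.6823

-0.68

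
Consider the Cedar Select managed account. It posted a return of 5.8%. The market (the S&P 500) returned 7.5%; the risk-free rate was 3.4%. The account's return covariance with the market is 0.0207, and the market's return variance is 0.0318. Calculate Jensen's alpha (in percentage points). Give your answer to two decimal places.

-0.27

β = Cov / Var = 0.0207 / 0.0318 = 0.6509
E[R] = Rf + β(Rm − Rf) = 3.4% + 0.6509 × (7.5% − 3.4%) = 6.0687%
α = Rp − E[R] = 5.8% − 6.0687% = -0.2687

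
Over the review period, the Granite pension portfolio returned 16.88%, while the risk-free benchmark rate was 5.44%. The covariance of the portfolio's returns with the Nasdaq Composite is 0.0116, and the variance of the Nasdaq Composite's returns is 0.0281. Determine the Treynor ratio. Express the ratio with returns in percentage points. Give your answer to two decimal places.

β = Cov / Var = 0.0116 / 0.0281 = 0.4128
Treynor = (Rp − Rf) / β = (16.88% − 5.44%) / 0.4128 = 11.44 / 0.4128 = 27.7132

27.71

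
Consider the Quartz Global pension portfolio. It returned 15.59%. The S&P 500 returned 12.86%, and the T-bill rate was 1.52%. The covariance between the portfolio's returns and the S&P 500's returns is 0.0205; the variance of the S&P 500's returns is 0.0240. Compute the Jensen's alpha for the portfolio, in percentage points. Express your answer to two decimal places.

4.38

β = Cov / Var = 0.0205 / 0.0240 = 0.8542
E[R] = Rf + β(Rm − Rf) = 1.52% + 0.8542 × (12.86% − 1.52%) = 11.2066%
α = Rp − E[R] = 15.59% − 11.2066% = 4.3834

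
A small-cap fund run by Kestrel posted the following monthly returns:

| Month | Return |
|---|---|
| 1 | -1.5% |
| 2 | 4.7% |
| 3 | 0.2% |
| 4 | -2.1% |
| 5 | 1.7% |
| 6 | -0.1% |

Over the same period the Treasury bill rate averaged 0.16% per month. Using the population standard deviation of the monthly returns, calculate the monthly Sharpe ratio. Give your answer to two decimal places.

r̄ = (-1.5 + 4.7 + 0.2 − 2.1 + 1.7 − 0.1) / 6 = 2.90 / 6 = 0.4833%
Population σ = √[Σ(r − r̄)² / 6] = √[30.2883 / 6] = √5.0481 = 2.2468%
Sharpe = (r̄ − rf) / σ = (0.4833 − 0.16) / 2.2468 = 0.3233 / 2.2468 = 0.1439

0.14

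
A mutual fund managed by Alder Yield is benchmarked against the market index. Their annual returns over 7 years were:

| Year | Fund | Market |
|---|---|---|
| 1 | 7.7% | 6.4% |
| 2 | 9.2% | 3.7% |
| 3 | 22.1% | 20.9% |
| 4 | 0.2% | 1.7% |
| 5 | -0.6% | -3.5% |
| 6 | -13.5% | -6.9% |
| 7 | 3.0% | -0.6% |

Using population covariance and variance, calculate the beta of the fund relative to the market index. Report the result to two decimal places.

r̄p = 4.0143%,  r̄m = 3.1000%
Cov = Σ(rp − r̄p)(rm − r̄m) / 7 = 78.8414
Var(rm) = Σ(rm − r̄m)² / 7 = 69.6143
β = Cov / Var = 78.8414 / 69.6143 = 1.1325

1.13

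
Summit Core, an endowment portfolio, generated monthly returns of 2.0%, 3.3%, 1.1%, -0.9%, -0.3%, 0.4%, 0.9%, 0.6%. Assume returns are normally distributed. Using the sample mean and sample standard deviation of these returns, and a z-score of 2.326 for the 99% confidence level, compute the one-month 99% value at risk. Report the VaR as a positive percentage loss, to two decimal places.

Mean return r̄ = 7.10 / 8 = 0.8875%
Σ(r − r̄)² = (2 − 0.8875)² + (3.3 − 0.8875)² + (1.1 − 0.8875)² + … = 12.0288
σ = √[12.0288 / 7] = 1.3109%
VaR = −(r̄ − z·σ) = −(0.8875 − 2.326 × 1.3109) = −(-2.1617) = 2.1617%

2.16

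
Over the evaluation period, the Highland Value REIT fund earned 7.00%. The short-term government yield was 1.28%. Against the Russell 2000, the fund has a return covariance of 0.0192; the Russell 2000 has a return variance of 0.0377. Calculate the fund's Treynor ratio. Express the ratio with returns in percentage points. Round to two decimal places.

11.23

β = Cov / Var = 0.0192 / 0.0377 = 0.5093
Treynor = (Rp − Rf) / β = (7.00% − 1.28%) / 0.5093 = 5.72 / 0.5093 = 11.2311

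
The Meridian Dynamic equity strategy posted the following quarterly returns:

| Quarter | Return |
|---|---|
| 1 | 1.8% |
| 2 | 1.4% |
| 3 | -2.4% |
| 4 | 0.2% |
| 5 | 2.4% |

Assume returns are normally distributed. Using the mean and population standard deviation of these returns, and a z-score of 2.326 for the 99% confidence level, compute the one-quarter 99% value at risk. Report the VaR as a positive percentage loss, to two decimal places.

3.27

r̄ = (1.8 + 1.4 − 2.4 + 0.2 + 2.4) / 5 = 3.40 / 5 = 0.6800%
Population σ = √[Σ(r − r̄)² / 5] = √[14.4480 / 5] = √2.8896 = 1.6999%
VaR = −(r̄ − z·σ) = −(0.6800 − 2.326 × 1.6999) = −(-3.2740) = 3.2740%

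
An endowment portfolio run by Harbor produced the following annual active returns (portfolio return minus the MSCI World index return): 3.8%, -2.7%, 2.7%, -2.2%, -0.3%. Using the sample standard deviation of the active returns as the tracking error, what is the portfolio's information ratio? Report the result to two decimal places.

0.09

r̄ = (3.8 − 2.7 + 2.7 − 2.2 − 0.3) / 5 = 1.30 / 5 = 0.2600%
Σ(r − r̄)² = 33.6120; sample σ = √(33.6120/4) = 2.8988%
IR = r̄ / tracking error = 0.2600 / 2.8988 = 0.0897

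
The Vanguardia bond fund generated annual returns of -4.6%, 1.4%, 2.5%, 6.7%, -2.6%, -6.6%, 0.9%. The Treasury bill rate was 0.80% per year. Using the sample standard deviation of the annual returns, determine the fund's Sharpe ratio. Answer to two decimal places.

r̄ = (-4.6 + 1.4 + 2.5 + 6.7 − 2.6 − 6.6 + 0.9) / 7 = -2.30 / 7 = -0.3286%
Σ(r − r̄)² = 124.6343; sample σ = √(124.6343/6) = 4.5577%
Sharpe = (r̄ − rf) / σ = (-0.3286 − 0.8) / 4.5577 = -1.1286 / 4.5577 = -0.2476

-0.25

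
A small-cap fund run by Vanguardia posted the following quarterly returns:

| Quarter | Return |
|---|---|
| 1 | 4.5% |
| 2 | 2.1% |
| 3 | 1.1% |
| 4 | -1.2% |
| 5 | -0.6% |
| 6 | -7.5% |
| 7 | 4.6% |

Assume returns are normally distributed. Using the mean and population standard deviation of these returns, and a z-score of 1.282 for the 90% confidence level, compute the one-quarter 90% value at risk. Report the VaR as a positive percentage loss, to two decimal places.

4.51

Mean return μ = 3.00 / 7 = 0.4286%
Σ(r − μ)² = (4.5 − 0.4286)² + (2.1 − 0.4286)² + … = 103.7943
population σ = √(103.7943 / 7) = √14.8278 = 3.8507%
VaR = −(μ − z·σ) = −(0.4286 − 1.282 × 3.8507) = −(-4.5080) = 4.5080%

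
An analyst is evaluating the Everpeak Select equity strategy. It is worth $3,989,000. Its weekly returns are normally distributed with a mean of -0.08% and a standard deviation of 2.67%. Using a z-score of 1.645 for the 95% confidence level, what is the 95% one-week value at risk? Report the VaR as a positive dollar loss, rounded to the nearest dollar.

$178,394

Return at the 95% tail: μ − z·σ = -0.08% − 1.645 × 2.67% = -0.08 − 4.39215 = -4.47215%
VaR = −(-4.47215%) × $3,989,000 = 4.47215% × $3,989,000 = $178,394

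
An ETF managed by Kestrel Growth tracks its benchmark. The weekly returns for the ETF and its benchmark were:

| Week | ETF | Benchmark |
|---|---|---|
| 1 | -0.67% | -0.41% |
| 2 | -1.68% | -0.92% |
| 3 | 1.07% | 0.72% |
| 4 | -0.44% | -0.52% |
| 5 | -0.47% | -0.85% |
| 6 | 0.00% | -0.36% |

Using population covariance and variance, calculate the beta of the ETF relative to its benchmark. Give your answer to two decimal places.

1.36

r̄p = -0.3650%,  r̄m = -0.3900%
Cov = Σ(rp − r̄p)(rm − r̄m) / 6 = 0.3942
Var(rm) = Σ(rm − r̄m)² / 6 = 0.2905
β = Cov / Var = 0.3942 / 0.2905 = 1.3570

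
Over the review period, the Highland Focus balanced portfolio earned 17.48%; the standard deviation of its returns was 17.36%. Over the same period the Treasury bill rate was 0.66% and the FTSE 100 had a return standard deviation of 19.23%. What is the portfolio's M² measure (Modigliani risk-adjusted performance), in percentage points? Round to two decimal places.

19.29

Sharpe = (Rp − Rf) / σp = (17.48% − 0.66%) / 17.36% = 0.9689
M² = Rf + Sharpe × σm = 0.66% + 0.9689 × 19.23% = 19.2919%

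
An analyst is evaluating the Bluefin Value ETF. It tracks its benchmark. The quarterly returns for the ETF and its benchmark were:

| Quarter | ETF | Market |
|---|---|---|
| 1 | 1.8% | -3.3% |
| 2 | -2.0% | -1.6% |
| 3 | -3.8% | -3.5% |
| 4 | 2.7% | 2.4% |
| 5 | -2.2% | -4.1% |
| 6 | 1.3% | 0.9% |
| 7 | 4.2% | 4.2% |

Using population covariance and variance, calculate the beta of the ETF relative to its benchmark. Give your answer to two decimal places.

r̄p = 0.2857%,  r̄m = -0.7143%
Cov = Σ(rp − r̄p)(rm − r̄m) / 7 = 6.6141
Var(rm) = Σ(rm − r̄m)² / 7 = 9.0212
β = Cov / Var = 6.6141 / 9.0212 = 0.7332

0.73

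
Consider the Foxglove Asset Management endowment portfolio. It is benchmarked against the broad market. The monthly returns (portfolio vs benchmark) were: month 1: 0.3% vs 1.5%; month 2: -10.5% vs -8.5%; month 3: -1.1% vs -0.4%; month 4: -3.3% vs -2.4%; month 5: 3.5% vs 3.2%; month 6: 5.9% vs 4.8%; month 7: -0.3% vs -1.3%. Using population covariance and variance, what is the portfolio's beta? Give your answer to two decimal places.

r̄p = -0.7857%,  r̄m = -0.4429%
Cov = Σ(rp − r̄p)(rm − r̄m) / 7 = 19.3620
Var(rm) = Σ(rm − r̄m)² / 7 = 16.2882
β = Cov / Var = 19.3620 / 16.2882 = 1.1887

1.19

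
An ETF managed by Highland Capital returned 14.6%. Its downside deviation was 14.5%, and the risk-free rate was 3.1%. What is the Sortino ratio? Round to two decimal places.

Sortino = (Rp − Rf) / σd = (14.6% − 3.1%) / 14.5% = 11.50% / 14.5% = 0.7931

0.79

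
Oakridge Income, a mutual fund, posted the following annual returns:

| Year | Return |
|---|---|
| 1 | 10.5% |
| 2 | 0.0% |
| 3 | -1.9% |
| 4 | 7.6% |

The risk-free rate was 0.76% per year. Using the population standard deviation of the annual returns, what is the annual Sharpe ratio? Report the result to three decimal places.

0.639

r̄ = (10.5 + 0 − 1.9 + 7.6) / 4 = 4.0500%
Population σ = √[Σ(r − r̄)² / 4] = √[106.0100 / 4] = √26.5025 = 5.1481%
Sharpe = (r̄ − rf) / σ = (4.0500 − 0.76) / 5.1481 = 3.2900 / 5.1481 = 0.6391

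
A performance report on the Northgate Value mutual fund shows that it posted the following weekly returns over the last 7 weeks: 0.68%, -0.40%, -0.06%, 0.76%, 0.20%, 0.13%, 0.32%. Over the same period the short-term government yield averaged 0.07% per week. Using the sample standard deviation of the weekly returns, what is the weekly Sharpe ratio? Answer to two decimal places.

r̄ = (0.68 − 0.4 − 0.06 + 0.76 + 0.2 + 0.13 + 0.32) / 7 = 1.630 / 7 = 0.2329%
Σ(r − r̄)² = (0.68 − 0.2329)² + (-0.4 − 0.2329)² + … = 0.9833
σ = √[0.9833 / 6] = 0.4048%
Sharpe = (r̄ − rf) / σ = (0.2329 − 0.07) / 0.4048 = 0.1629 / 0.4048 = 0.4024

0.40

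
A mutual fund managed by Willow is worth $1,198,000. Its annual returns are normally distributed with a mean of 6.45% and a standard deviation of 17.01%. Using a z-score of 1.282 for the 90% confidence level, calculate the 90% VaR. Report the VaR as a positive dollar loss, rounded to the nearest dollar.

$183,975

Return at the 90% tail: μ − z·σ = 6.45% − 1.282 × 17.01% = 6.45 − 21.80682 = -15.35682%
VaR = −(-15.35682%) × $1,198,000 = 15.35682% × $1,198,000 = $183,975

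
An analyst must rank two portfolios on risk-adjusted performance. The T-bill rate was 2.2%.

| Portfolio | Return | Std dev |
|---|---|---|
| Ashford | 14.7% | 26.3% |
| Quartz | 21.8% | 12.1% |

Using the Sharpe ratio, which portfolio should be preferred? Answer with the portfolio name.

Quartz

Ashford: Sharpe ratio = (14.7% − 2.2%) / 26.3% = 0.475
Quartz: Sharpe ratio = (21.8% − 2.2%) / 12.1% = 1.620
Highest: Quartz (1.620).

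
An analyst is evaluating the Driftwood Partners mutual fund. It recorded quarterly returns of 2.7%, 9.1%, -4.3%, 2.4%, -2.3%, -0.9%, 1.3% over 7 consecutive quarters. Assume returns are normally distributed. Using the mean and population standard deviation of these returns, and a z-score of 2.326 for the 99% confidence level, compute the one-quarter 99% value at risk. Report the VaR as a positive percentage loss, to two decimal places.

Mean return r̄ = 8.00 / 7 = 1.1429%
Σ(r − r̄)² = (2.7 − 1.1429)² + (9.1 − 1.1429)² + (-4.3 − 1.1429)² + … = 112.9971
population σ = √(112.9971 / 7) = √16.1424 = 4.0178%
VaR = −(r̄ − z·σ) = −(1.1429 − 2.326 × 4.0178) = −(-8.2025) = 8.2025%

8.20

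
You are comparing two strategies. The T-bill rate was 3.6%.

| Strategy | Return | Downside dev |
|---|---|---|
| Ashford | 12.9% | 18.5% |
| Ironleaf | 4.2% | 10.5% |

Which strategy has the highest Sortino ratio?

Ashford: Sortino ratio = (12.9% − 3.6%) / 18.5% = 0.503
Ironleaf: Sortino ratio = (4.2% − 3.6%) / 10.5% = 0.057
Highest: Ashford (0.503).

Ashford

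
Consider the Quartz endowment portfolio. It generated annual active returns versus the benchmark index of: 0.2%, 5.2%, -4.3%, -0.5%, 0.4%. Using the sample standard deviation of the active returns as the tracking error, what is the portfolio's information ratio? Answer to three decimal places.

0.059

r̄ = (0.2 + 5.2 − 4.3 − 0.5 + 0.4) / 5 = 1.00 / 5 = 0.2000%
Σ(r − r̄)² = 45.7800; sample σ = √(45.7800/4) = 3.3830%
IR = r̄ / tracking error = 0.2000 / 3.3830 = 0.0591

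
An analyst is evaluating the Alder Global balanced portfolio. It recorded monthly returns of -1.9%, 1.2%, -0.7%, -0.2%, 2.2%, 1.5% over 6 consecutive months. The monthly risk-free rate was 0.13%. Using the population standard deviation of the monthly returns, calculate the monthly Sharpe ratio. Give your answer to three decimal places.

0.156

μ = (-1.9 + 1.2 − 0.7 − 0.2 + 2.2 + 1.5) / 6 = 0.3500%
Σ(r − μ)² = (-1.9 − 0.3500)² + (1.2 − 0.3500)² + (-0.7 − 0.3500)² + … = 11.9350
σ = √[11.9350 / 6] = 1.4104%
Sharpe = (μ − rf) / σ = (0.3500 − 0.13) / 1.4104 = 0.2200 / 1.4104 = 0.1560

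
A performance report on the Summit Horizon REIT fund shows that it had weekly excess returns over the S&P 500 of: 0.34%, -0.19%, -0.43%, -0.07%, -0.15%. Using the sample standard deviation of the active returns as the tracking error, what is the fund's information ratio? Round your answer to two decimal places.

-0.36

Mean return r̄ = -0.500 / 5 = -0.1000%
Σ(r − r̄)² = 0.3140; sample σ = √(0.3140/4) = 0.2802%
IR = r̄ / tracking error = -0.1000 / 0.2802 = -0.3569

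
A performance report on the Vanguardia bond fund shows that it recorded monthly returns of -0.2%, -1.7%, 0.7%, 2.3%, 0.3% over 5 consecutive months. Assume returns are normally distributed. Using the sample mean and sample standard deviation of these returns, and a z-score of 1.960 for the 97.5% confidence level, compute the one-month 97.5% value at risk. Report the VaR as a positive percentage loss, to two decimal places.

2.56

r̄ = (-0.2 − 1.7 + 0.7 + 2.3 + 0.3) / 5 = 0.2800%
Σ(r − r̄)² = (-0.2 − 0.2800)² + (-1.7 − 0.2800)² + … = 8.4080
sample σ = √(8.4080 / 4) = √2.1020 = 1.4498%
VaR = −(r̄ − z·σ) = −(0.2800 − 1.960 × 1.4498) = −(-2.5616) = 2.5616%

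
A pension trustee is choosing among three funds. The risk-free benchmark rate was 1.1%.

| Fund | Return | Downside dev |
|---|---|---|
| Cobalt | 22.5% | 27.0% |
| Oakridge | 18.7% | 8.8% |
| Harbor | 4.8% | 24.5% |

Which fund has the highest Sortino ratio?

Oakridge

Cobalt: Sortino ratio = (22.5% − 1.1%) / 27.0% = 0.793
Oakridge: Sortino ratio = (18.7% − 1.1%) / 8.8% = 2.000
Harbor: Sortino ratio = (4.8% − 1.1%) / 24.5% = 0.151
Highest: Oakridge (2.000).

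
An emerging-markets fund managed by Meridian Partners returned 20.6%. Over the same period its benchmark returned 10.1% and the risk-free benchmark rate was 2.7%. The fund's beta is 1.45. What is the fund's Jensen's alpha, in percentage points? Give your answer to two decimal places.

7.17

CAPM expected return = Rf + β(Rm − Rf) = 2.7% + 1.45 × (10.1% − 2.7%) = 2.7 + 1.45 × 7.40 = 13.4300%
Jensen's α = Rp − E[R] = 20.6% − 13.4300% = 7.1700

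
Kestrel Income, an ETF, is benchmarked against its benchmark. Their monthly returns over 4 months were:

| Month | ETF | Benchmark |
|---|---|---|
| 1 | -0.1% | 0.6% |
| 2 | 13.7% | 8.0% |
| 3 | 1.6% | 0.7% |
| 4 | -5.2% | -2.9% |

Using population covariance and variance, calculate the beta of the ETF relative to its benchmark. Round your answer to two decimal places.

1.74

r̄p = 2.5000%,  r̄m = 1.6000%
Cov = Σ(rp − r̄p)(rm − r̄m) / 4 = 27.4350
Var(rm) = Σ(rm − r̄m)² / 4 = 15.7550
β = Cov / Var = 27.4350 / 15.7550 = 1.7414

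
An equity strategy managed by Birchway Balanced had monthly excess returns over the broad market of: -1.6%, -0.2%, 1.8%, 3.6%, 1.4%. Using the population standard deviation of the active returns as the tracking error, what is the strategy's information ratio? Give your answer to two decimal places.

r̄ = (-1.6 − 0.2 + 1.8 + 3.6 + 1.4) / 5 = 5.00 / 5 = 1.0000%
Population σ = √[Σ(r − r̄)² / 5] = √[15.7600 / 5] = √3.1520 = 1.7754%
IR = r̄ / tracking error = 1.0000 / 1.7754 = 0.5633

0.56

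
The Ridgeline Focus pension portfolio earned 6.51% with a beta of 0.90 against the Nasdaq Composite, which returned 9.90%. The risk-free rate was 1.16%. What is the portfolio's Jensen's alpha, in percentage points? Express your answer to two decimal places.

-2.52

CAPM expected return = Rf + β(Rm − Rf) = 1.16% + 0.90 × (9.90% − 1.16%) = 1.16 + 0.90 × 8.74 = 9.0260%
Jensen's α = Rp − E[R] = 6.51% − 9.0260% = -2.5160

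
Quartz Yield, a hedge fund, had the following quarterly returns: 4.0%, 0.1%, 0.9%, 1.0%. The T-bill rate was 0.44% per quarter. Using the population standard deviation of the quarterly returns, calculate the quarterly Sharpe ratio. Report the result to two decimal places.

0.71

r̄ = (4 + 0.1 + 0.9 + 1) / 4 = 1.5000%
Σ(r − r̄)² = (4 − 1.5000)² + (0.1 − 1.5000)² + … = 8.8200
population σ = √(8.8200 / 4) = √2.2050 = 1.4849%
Sharpe = (r̄ − rf) / σ = (1.5000 − 0.44) / 1.4849 = 1.0600 / 1.4849 = 0.7139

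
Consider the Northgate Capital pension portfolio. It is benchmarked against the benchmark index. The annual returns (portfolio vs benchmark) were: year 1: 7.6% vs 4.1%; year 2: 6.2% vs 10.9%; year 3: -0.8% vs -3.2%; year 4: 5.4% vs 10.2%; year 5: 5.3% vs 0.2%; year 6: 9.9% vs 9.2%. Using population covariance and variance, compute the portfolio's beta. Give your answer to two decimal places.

0.43

r̄p = 5.6000%,  r̄m = 5.2333%
Cov = Σ(rp − r̄p)(rm − r̄m) / 6 = 12.1133
Var(rm) = Σ(rm − r̄m)² / 6 = 28.3756
β = Cov / Var = 12.1133 / 28.3756 = 0.4269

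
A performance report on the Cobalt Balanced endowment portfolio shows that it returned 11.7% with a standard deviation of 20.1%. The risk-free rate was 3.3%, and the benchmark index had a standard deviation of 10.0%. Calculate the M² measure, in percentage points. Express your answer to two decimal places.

7.48

Sharpe = (Rp − Rf) / σp = (11.7% − 3.3%) / 20.1% = 0.4179
M² = Rf + Sharpe × σm = 3.3% + 0.4179 × 10.0% = 7.4790%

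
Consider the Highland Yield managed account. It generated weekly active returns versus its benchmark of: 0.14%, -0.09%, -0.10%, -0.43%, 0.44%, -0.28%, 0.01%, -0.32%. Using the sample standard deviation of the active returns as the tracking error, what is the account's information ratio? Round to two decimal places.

-0.28

Mean return r̄ = -0.630 / 8 = -0.0788%
Σ(r − r̄)² = 0.5475; sample σ = √(0.5475/7) = 0.2797%
IR = r̄ / tracking error = -0.0788 / 0.2797 = -0.2817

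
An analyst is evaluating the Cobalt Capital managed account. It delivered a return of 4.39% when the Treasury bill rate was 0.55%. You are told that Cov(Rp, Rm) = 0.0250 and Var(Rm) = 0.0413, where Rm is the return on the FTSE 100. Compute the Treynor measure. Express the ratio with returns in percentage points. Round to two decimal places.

β = Cov / Var = 0.0250 / 0.0413 = 0.6053
Treynor = (Rp − Rf) / β = (4.39% − 0.55%) / 0.6053 = 3.84 / 0.6053 = 6.3440

6.34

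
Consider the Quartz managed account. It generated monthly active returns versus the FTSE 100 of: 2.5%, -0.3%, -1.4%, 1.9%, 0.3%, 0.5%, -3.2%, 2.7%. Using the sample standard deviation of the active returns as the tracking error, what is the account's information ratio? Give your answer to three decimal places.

r̄ = (2.5 − 0.3 − 1.4 + 1.9 + 0.3 + 0.5 − 3.2 + 2.7) / 8 = 0.3750%
Sample σ = √[Σ(r − r̄)² / 7] = √[28.6550 / 7] = √4.0936 = 2.0233%
IR = r̄ / tracking error = 0.3750 / 2.0233 = 0.1853

0.185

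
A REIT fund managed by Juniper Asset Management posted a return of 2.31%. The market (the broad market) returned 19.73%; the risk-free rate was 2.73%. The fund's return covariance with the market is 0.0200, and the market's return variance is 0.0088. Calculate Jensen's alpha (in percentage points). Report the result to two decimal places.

-39.06

β = Cov / Var = 0.0200 / 0.0088 = 2.2727
E[R] = Rf + β(Rm − Rf) = 2.73% + 2.2727 × (19.73% − 2.73%) = 41.3659%
α = Rp − E[R] = 2.31% − 41.3659% = -39.0559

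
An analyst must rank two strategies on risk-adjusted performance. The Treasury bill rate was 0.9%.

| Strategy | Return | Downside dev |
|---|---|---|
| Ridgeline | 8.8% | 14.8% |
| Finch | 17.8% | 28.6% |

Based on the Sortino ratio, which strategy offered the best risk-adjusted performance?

Finch

Ridgeline: Sortino ratio = (8.8% − 0.9%) / 14.8% = 0.534
Finch: Sortino ratio = (17.8% − 0.9%) / 28.6% = 0.591
Highest: Finch (0.591).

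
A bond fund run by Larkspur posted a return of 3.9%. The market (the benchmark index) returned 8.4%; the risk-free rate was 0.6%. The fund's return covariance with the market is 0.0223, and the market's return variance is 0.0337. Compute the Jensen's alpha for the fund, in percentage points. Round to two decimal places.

-1.86

β = Cov / Var = 0.0223 / 0.0337 = 0.6617
E[R] = Rf + β(Rm − Rf) = 0.6% + 0.6617 × (8.4% − 0.6%) = 5.7613%
α = Rp − E[R] = 3.9% − 5.7613% = -1.8613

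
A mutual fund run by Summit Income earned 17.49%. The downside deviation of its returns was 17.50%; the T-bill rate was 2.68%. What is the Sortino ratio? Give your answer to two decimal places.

Sortino = (Rp − Rf) / σd = (17.49% − 2.68%) / 17.50% = 14.81% / 17.50% = 0.8463

0.85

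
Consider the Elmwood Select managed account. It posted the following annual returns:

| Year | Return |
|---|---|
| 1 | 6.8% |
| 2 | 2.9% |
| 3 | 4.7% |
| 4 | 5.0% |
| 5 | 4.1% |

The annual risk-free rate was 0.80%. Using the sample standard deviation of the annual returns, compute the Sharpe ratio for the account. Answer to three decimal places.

2.741

μ = (6.8 + 2.9 + 4.7 + 5 + 4.1) / 5 = 4.7000%
Sample std dev = √[8.1000 / 4] = 1.4230%
Sharpe = (μ − rf) / σ = (4.7000 − 0.8) / 1.4230 = 3.9000 / 1.4230 = 2.7407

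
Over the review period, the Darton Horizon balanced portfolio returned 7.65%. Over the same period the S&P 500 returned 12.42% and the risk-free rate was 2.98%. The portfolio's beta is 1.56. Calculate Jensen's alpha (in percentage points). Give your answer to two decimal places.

-10.06

CAPM expected return = Rf + β(Rm − Rf) = 2.98% + 1.56 × (12.42% − 2.98%) = 2.98 + 1.56 × 9.44 = 17.7064%
Jensen's α = Rp − E[R] = 7.65% − 17.7064% = -10.0564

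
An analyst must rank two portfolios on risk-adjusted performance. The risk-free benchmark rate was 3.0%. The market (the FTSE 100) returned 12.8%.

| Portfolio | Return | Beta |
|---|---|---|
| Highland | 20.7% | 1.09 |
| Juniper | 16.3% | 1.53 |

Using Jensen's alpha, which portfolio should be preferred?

Highland: α = 20.7% − [3.0% + 1.09 × (12.8% − 3.0%)] = 7.018
Juniper: α = 16.3% − [3.0% + 1.53 × (12.8% − 3.0%)] = -1.694
Highest: Highland (7.018).

Highland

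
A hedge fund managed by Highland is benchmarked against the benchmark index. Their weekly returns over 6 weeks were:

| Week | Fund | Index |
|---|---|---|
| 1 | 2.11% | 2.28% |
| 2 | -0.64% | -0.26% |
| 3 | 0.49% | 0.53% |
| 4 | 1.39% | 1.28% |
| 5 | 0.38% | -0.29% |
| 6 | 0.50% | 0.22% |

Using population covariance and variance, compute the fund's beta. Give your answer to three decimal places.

0.880

r̄p = 0.7050%,  r̄m = 0.6267%
Cov = Σ(rp − r̄p)(rm − r̄m) / 6 = 0.7275
Var(rm) = Σ(rm − r̄m)² / 6 = 0.8269
β = Cov / Var = 0.7275 / 0.8269 = 0.8798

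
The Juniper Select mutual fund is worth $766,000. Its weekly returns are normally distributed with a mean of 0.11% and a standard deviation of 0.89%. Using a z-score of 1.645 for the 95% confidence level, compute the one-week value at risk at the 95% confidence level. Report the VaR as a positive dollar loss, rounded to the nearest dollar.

Return at the 95% tail: μ − z·σ = 0.11% − 1.645 × 0.89% = 0.11 − 1.46405 = -1.35405%
VaR = −(-1.35405%) × $766,000 = 1.35405% × $766,000 = $10,372

$10,372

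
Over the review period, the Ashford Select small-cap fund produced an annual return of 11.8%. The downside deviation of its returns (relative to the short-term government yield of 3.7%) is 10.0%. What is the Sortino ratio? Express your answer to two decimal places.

0.81

Sortino = (Rp − Rf) / σd = (11.8% − 3.7%) / 10.0% = 8.10% / 10.0% = 0.8100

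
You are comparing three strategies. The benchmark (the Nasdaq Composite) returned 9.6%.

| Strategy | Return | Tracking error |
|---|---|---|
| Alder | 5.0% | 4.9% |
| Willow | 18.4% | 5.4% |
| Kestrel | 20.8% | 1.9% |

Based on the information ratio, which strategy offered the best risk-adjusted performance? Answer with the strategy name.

Kestrel

Alder: IR = (5.0% − 9.6%) / 4.9% = -0.939
Willow: IR = (18.4% − 9.6%) / 5.4% = 1.630
Kestrel: IR = (20.8% − 9.6%) / 1.9% = 5.895
Highest: Kestrel (5.895).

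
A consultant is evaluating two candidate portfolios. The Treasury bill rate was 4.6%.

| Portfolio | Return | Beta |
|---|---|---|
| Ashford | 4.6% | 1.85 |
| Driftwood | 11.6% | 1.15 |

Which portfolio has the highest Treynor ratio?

Ashford: Treynor = (4.6% − 4.6%) / 1.85 = 0.000
Driftwood: Treynor = (11.6% − 4.6%) / 1.15 = 6.087
Highest: Driftwood (6.087).

Driftwood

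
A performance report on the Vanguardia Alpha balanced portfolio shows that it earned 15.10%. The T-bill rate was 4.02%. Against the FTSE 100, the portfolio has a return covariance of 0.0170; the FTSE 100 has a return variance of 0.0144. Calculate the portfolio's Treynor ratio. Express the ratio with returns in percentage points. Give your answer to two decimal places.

β = Cov / Var = 0.0170 / 0.0144 = 1.1806
Treynor = (Rp − Rf) / β = (15.10% − 4.02%) / 1.1806 = 11.08 / 1.1806 = 9.3851

9.39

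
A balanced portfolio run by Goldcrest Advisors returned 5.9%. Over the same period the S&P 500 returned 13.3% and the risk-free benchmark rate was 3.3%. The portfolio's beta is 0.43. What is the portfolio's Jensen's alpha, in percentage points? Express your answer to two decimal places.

-1.70

CAPM expected return = Rf + β(Rm − Rf) = 3.3% + 0.43 × (13.3% − 3.3%) = 3.3 + 0.43 × 10.00 = 7.6000%
Jensen's α = Rp − E[R] = 5.9% − 7.6000% = -1.7000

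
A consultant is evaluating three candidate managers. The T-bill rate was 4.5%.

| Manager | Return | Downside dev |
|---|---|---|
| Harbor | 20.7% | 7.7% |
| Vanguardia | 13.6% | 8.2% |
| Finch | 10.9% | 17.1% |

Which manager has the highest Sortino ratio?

Harbor: Sortino ratio = (20.7% − 4.5%) / 7.7% = 2.104
Vanguardia: Sortino ratio = (13.6% − 4.5%) / 8.2% = 1.110
Finch: Sortino ratio = (10.9% − 4.5%) / 17.1% = 0.374
Highest: Harbor (2.104).

Harbor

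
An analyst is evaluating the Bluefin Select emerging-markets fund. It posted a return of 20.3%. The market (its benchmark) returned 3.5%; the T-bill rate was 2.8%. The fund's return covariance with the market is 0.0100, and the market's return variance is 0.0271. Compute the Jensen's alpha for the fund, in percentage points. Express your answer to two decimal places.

β = Cov / Var = 0.0100 / 0.0271 = 0.3690
E[R] = Rf + β(Rm − Rf) = 2.8% + 0.3690 × (3.5% − 2.8%) = 3.0583%
α = Rp − E[R] = 20.3% − 3.0583% = 17.2417

17.24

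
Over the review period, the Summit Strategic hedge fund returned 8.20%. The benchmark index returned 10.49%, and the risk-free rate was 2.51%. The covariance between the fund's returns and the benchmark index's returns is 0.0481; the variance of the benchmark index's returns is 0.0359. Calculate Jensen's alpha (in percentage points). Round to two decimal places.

β = Cov / Var = 0.0481 / 0.0359 = 1.3398
E[R] = Rf + β(Rm − Rf) = 2.51% + 1.3398 × (10.49% − 2.51%) = 13.2016%
α = Rp − E[R] = 8.20% − 13.2016% = -5.0016

-5.00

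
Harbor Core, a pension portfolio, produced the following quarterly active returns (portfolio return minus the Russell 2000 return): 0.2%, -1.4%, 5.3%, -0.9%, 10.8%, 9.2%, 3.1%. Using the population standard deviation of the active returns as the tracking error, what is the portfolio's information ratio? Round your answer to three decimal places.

r̄ = (0.2 − 1.4 + 5.3 − 0.9 + 10.8 + 9.2 + 3.1) / 7 = 3.7571%
Σ(r − r̄)² = (0.2 − 3.7571)² + (-1.4 − 3.7571)² + … = 142.9771
σ = √[142.9771 / 7] = 4.5194%
IR = r̄ / tracking error = 3.7571 / 4.5194 = 0.8313

0.831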